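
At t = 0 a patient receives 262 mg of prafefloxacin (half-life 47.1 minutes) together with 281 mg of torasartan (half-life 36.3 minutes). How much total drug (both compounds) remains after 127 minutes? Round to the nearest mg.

prafefloxacin: 262 × (1/2)^(127/47.1) = 262 × (1/2)^2.6964 ≈ 40.421 mg.
torasartan: 281 × (1/2)^(127/36.3) = 281 × (1/2)^3.4986 ≈ 24.861 mg.
Total = 40.421 + 24.861 ≈ 65.282 mg.

65 mg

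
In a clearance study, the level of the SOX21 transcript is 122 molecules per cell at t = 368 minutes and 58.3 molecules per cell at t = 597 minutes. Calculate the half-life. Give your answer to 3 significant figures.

215 minutes

Over Δt = 597 − 368 = 229 minutes, the level fell by a factor of 122/58.3 ≈ 2.0926.
n = log₂(2.0926) ≈ 1.0653 half-lives, so t½ = 229/1.0653 ≈ 214.96 minutes.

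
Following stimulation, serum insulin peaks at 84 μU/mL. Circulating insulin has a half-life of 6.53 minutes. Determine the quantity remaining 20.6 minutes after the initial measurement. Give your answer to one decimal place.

9.4 μU/mL

Number of half-lives: n = 20.6/6.53 ≈ 3.1547.
Remaining = 84 × (1/2)^3.1547 = 84 × 0.11229 ≈ 9.4325 μU/mL.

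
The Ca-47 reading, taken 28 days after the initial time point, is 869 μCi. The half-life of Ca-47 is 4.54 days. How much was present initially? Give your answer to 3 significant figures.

Number of half-lives elapsed: n = 28/4.54 ≈ 6.1674.
A₀ = A × 2^n = 869 × 2^6.1674 = 869 × 71.874 ≈ 62459 μCi.

62500 μCi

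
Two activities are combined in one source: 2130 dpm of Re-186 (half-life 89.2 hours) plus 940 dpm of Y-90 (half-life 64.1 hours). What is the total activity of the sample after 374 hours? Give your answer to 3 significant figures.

133 dpm

Re-186: 2130 × (1/2)^(374/89.2) = 2130 × (1/2)^4.1928 ≈ 116.47 dpm.
Y-90: 940 × (1/2)^(374/64.1) = 940 × (1/2)^5.8346 ≈ 16.471 dpm.
Total = 116.47 + 16.471 ≈ 132.94 dpm.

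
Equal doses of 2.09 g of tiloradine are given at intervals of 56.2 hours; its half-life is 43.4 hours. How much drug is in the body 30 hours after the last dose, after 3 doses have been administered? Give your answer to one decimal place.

The 3 doses were given 142.4, 86.2, 30 hours ago.
Total = 2.09·(1/2)^(142.4/43.4) + 2.09·(1/2)^(86.2/43.4) + 2.09·(1/2)^(30/43.4)
      = 0.215 + 0.52753 + 1.2944 ≈ 2.0369 g.

2.0 g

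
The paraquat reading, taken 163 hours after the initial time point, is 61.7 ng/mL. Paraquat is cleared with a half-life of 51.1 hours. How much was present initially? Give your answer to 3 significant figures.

Number of half-lives elapsed: n = 163/51.1 ≈ 3.1898.
A₀ = A × 2^n = 61.7 × 2^3.1898 = 61.7 × 9.125 ≈ 563.01 ng/mL.

563 ng/mL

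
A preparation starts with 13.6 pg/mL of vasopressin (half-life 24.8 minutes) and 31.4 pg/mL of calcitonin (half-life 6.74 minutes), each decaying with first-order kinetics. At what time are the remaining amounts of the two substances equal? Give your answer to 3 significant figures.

Set 13.6·(1/2)^(t/24.8) = 31.4·(1/2)^(t/6.74).
Taking log₂: log₂(13.6/31.4) = t·(1/24.8 − 1/6.74).
log₂(0.43312) = -1.2072; 1/24.8 − 1/6.74 = -0.10805.
t = -1.2072 / -0.10805 ≈ 11.173 minutes.

11.2 minutes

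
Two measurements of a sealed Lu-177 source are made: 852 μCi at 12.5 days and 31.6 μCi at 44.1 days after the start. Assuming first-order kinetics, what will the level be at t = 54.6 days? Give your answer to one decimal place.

Over Δt = 44.1 − 12.5 = 31.6 days, the level fell by a factor of 852/31.6 ≈ 26.962.
n = log₂(26.962) ≈ 4.7529 half-lives, so t½ = 31.6/4.7529 ≈ 6.6486 days.
From t = 44.1 to t = 54.6: 31.6 × (1/2)^((54.6−44.1)/6.6486) ≈ 10.575 μCi.

10.6 μCi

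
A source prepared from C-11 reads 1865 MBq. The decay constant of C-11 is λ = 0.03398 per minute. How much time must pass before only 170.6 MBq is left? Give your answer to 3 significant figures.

t½ = ln 2 / λ = 0.69315 / 0.03398 ≈ 20.399 minutes.
Fraction remaining = 170.6/1865 ≈ 0.091475.
n = log₂(1865/170.6) = ln(10.932)/ln 2 ≈ 3.4505 half-lives.
t = n × t½ = 3.4505 × 20.399 ≈ 70.385 minutes.

70.4 minutes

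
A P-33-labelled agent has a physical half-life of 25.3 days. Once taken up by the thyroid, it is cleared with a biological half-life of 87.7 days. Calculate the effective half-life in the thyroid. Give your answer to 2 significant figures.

20 days

1/t_eff = 1/t_phys + 1/t_biol = 1/25.3 + 1/87.7 = 0.050928 per day.
t_eff = 25.3 × 87.7 / (25.3 + 87.7) ≈ 19.635 days.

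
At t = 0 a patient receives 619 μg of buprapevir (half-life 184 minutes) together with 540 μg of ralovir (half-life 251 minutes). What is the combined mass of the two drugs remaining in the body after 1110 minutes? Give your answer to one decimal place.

34.6 μg

buprapevir: 619 × (1/2)^(1110/184) = 619 × (1/2)^6.0326 ≈ 9.4557 μg.
ralovir: 540 × (1/2)^(1110/251) = 540 × (1/2)^4.4223 ≈ 25.185 μg.
Total = 9.4557 + 25.185 ≈ 34.641 μg.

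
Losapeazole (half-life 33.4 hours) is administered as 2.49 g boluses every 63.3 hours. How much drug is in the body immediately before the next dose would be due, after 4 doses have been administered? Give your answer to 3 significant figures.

The 4 doses were given 253.2, 189.9, 126.6, 63.3 hours ago.
Total = 2.49·(1/2)^(253.2/33.4) + 2.49·(1/2)^(189.9/33.4) + 2.49·(1/2)^(126.6/33.4) + 2.49·(1/2)^(63.3/33.4)
      = 0.013006 + 0.048379 + 0.17996 + 0.6694 ≈ 0.91074 g.

0.911 g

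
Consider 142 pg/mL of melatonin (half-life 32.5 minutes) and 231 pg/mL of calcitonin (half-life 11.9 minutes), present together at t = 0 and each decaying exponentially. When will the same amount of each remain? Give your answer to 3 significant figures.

13.2 minutes

Set 142·(1/2)^(t/32.5) = 231·(1/2)^(t/11.9).
Taking log₂: log₂(142/231) = t·(1/32.5 − 1/11.9).
log₂(0.61472) = -0.702; 1/32.5 − 1/11.9 = -0.053264.
t = -0.702 / -0.053264 ≈ 13.18 minutes.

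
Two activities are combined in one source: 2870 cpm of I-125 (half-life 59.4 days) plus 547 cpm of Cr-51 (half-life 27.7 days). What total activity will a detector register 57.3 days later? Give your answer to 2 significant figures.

1600 cpm

I-125: 2870 × (1/2)^(57.3/59.4) = 2870 × (1/2)^0.96465 ≈ 1470.6 cpm.
Cr-51: 547 × (1/2)^(57.3/27.7) = 547 × (1/2)^2.0686 ≈ 130.4 cpm.
Total = 1470.6 + 130.4 ≈ 1601 cpm.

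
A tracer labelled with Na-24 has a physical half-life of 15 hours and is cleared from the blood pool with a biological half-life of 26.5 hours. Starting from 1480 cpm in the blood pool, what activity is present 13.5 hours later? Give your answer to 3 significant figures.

557 cpm

1/t_eff = 1/t_phys + 1/t_biol = 1/15 + 1/26.5 = 0.1044 per hour.
t_eff = 15 × 26.5 / (15 + 26.5) ≈ 9.5783 hours.
Remaining = 1480 × (1/2)^(13.5/9.5783) = 1480 × (1/2)^1.4094 ≈ 557.16 cpm.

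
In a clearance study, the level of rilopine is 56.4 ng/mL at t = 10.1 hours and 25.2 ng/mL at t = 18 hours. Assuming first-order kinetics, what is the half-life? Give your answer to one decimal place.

6.8 hours

Over Δt = 18 − 10.1 = 7.9 hours, the level fell by a factor of 56.4/25.2 ≈ 2.2381.
n = log₂(2.2381) ≈ 1.1623 half-lives, so t½ = 7.9/1.1623 ≈ 6.797 hours.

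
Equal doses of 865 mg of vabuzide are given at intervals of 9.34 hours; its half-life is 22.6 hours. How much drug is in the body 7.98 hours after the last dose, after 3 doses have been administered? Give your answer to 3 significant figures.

The 3 doses were given 26.66, 17.32, 7.98 hours ago.
Total = 865·(1/2)^(26.66/22.6) + 865·(1/2)^(17.32/22.6) + 865·(1/2)^(7.98/22.6)
      = 381.86 + 508.53 + 677.21 ≈ 1567.6 mg.

1570 mg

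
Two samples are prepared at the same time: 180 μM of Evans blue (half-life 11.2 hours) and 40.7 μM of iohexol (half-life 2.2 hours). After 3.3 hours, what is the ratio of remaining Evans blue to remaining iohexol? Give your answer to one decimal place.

Evans blue: 180 × (1/2)^(3.3/11.2) = 180 × (1/2)^0.29464 ≈ 146.75 μM.
iohexol: 40.7 × (1/2)^(3.3/2.2) = 40.7 × (1/2)^1.5 ≈ 14.39 μM.
Ratio ≈ 146.75 / 14.39 ≈ 10.198.

10.2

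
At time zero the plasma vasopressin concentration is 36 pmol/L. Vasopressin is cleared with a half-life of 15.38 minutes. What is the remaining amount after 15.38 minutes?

Elapsed time is 1 half-life (15.38/15.38).
Each half-life halves the amount: 36 × (1/2)^1 = 36/2 = 18 pmol/L.

18 pmol/L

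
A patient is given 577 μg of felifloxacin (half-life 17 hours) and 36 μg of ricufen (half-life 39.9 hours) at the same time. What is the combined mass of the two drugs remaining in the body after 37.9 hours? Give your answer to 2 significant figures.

140 μg

felifloxacin: 577 × (1/2)^(37.9/17) = 577 × (1/2)^2.2294 ≈ 123.04 μg.
ricufen: 36 × (1/2)^(37.9/39.9) = 36 × (1/2)^0.94987 ≈ 18.636 μg.
Total = 123.04 + 18.636 ≈ 141.68 μg.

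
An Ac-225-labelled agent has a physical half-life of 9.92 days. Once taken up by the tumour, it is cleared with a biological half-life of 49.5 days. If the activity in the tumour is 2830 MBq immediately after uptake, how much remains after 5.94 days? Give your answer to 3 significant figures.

1720 MBq

1/t_eff = 1/t_phys + 1/t_biol = 1/9.92 + 1/49.5 = 0.12101 per day.
t_eff = 9.92 × 49.5 / (9.92 + 49.5) ≈ 8.2639 days.
Remaining = 2830 × (1/2)^(5.94/8.2639) = 2830 × (1/2)^0.71879 ≈ 1719.5 MBq.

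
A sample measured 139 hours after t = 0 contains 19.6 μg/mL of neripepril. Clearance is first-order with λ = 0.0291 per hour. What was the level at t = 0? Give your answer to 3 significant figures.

1120 μg/mL

t½ = ln 2 / λ = 0.69315 / 0.0291 ≈ 23.819 hours.
Number of half-lives elapsed: n = 139/23.819 ≈ 5.8356.
A₀ = A × 2^n = 19.6 × 2^5.8356 = 19.6 × 57.105 ≈ 1119.3 μg/mL.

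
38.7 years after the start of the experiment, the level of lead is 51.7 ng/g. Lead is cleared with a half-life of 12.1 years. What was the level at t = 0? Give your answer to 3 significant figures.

475 ng/g

Number of half-lives elapsed: n = 38.7/12.1 ≈ 3.1983.
A₀ = A × 2^n = 51.7 × 2^3.1983 = 51.7 × 9.1791 ≈ 474.56 ng/g.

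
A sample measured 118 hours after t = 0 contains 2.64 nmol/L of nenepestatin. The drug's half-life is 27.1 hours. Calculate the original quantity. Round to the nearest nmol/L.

Number of half-lives elapsed: n = 118/27.1 ≈ 4.3542.
A₀ = A × 2^n = 2.64 × 2^4.3542 = 2.64 × 20.453 ≈ 53.996 nmol/L.

54 nmol/L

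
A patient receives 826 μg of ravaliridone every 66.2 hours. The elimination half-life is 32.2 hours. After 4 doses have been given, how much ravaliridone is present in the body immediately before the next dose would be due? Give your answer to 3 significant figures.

261 μg

The 4 doses were given 264.8, 198.6, 132.4, 66.2 hours ago.
Total = 826·(1/2)^(264.8/32.2) + 826·(1/2)^(198.6/32.2) + 826·(1/2)^(132.4/32.2) + 826·(1/2)^(66.2/32.2)
      = 2.7633 + 11.49 + 47.775 + 198.65 ≈ 260.68 μg.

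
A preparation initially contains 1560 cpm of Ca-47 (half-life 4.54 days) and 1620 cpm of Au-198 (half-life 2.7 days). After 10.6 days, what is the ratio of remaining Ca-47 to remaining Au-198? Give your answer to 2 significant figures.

Ca-47: 1560 × (1/2)^(10.6/4.54) = 1560 × (1/2)^2.3348 ≈ 309.23 cpm.
Au-198: 1620 × (1/2)^(10.6/2.7) = 1620 × (1/2)^3.9259 ≈ 106.58 cpm.
Ratio ≈ 309.23 / 106.58 ≈ 2.9013.

2.9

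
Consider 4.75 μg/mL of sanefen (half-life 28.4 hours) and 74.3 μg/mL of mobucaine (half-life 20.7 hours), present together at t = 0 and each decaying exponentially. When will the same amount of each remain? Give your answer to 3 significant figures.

303 hours

Set 4.75·(1/2)^(t/28.4) = 74.3·(1/2)^(t/20.7).
Taking log₂: log₂(4.75/74.3) = t·(1/28.4 − 1/20.7).
log₂(0.06393) = -3.9674; 1/28.4 − 1/20.7 = -0.013098.
t = -3.9674 / -0.013098 ≈ 302.9 hours.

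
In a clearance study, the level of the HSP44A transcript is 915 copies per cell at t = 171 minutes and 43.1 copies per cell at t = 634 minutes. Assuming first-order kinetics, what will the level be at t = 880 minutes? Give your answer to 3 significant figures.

Over Δt = 634 − 171 = 463 minutes, the level fell by a factor of 915/43.1 ≈ 21.23.
n = log₂(21.23) ≈ 4.408 half-lives, so t½ = 463/4.408 ≈ 105.04 minutes.
From t = 634 to t = 880: 43.1 × (1/2)^((880−634)/105.04) ≈ 8.5006 copies per cell.

8.50 copies per cell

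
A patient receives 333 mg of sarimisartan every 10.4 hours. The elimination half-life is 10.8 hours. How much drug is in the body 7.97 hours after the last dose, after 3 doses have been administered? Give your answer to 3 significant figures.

355 mg

The 3 doses were given 28.77, 18.37, 7.97 hours ago.
Total = 333·(1/2)^(28.77/10.8) + 333·(1/2)^(18.37/10.8) + 333·(1/2)^(7.97/10.8)
      = 52.545 + 102.43 + 199.66 ≈ 354.63 mg.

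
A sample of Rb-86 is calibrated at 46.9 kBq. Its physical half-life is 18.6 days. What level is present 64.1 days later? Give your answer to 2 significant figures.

4.3 kBq

Number of half-lives: n = 64.1/18.6 ≈ 3.4462.
Remaining = 46.9 × (1/2)^3.4462 = 46.9 × 0.091744 ≈ 4.3028 kBq.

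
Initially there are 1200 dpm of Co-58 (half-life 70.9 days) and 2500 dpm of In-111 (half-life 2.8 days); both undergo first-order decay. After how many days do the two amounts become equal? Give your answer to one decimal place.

Set 1200·(1/2)^(t/70.9) = 2500·(1/2)^(t/2.8).
Taking log₂: log₂(1200/2500) = t·(1/70.9 − 1/2.8).
log₂(0.48) = -1.0589; 1/70.9 − 1/2.8 = -0.34304.
t = -1.0589 / -0.34304 ≈ 3.0868 days.

3.1 days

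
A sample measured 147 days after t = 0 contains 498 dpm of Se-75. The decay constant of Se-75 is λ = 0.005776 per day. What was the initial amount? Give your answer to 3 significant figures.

1160 dpm

t½ = ln 2 / λ = 0.69315 / 0.005776 ≈ 120 days.
Number of half-lives elapsed: n = 147/120 ≈ 1.225.
A₀ = A × 2^n = 498 × 2^1.225 = 498 × 2.3375 ≈ 1164.1 dpm.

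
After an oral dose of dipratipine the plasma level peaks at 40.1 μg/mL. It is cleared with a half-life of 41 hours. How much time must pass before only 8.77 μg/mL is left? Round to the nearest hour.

90 hours

Fraction remaining = 8.77/40.1 ≈ 0.2187.
n = log₂(40.1/8.77) = ln(4.5724)/ln 2 ≈ 2.193 half-lives.
t = n × t½ = 2.193 × 41 ≈ 89.911 hours.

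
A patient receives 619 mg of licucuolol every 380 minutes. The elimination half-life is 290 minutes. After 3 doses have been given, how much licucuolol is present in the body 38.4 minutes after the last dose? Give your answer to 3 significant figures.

884 mg

The 3 doses were given 798.4, 418.4, 38.4 minutes ago.
Total = 619·(1/2)^(798.4/290) + 619·(1/2)^(418.4/290) + 619·(1/2)^(38.4/290)
      = 91.817 + 227.71 + 564.72 ≈ 884.24 mg.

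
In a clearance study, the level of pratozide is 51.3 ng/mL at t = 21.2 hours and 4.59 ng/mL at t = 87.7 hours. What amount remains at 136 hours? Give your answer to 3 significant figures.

Over Δt = 87.7 − 21.2 = 66.5 hours, the level fell by a factor of 51.3/4.59 ≈ 11.176.
n = log₂(11.176) ≈ 3.4824 half-lives, so t½ = 66.5/3.4824 ≈ 19.096 hours.
From t = 87.7 to t = 136: 4.59 × (1/2)^((136−87.7)/19.096) ≈ 0.79508 ng/mL.

0.795 ng/mL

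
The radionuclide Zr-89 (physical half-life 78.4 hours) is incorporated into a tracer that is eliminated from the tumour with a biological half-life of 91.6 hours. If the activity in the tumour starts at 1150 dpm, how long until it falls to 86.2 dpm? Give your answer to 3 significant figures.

1/t_eff = 1/t_phys + 1/t_biol = 1/78.4 + 1/91.6 = 0.023672 per hour.
t_eff = 78.4 × 91.6 / (78.4 + 91.6) ≈ 42.244 hours.
n = log₂(1150/86.2) ≈ 3.7378; t = 3.7378 × 42.244 ≈ 157.9 hours.

158 hours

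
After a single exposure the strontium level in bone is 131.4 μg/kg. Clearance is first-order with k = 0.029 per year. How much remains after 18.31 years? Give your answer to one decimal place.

t½ = ln 2 / k = 0.69315 / 0.029 ≈ 23.902 years.
Number of half-lives: n = 18.31/23.902 ≈ 0.76606.
Remaining = 131.4 × (1/2)^0.76606 = 131.4 × 0.58802 ≈ 77.266 μg/kg.

77.3 μg/kg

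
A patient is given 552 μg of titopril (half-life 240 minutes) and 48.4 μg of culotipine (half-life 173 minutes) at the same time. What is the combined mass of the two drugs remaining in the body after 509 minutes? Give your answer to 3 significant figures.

133 μg

titopril: 552 × (1/2)^(509/240) = 552 × (1/2)^2.1208 ≈ 126.91 μg.
culotipine: 48.4 × (1/2)^(509/173) = 48.4 × (1/2)^2.9422 ≈ 6.2973 μg.
Total = 126.91 + 6.2973 ≈ 133.21 μg.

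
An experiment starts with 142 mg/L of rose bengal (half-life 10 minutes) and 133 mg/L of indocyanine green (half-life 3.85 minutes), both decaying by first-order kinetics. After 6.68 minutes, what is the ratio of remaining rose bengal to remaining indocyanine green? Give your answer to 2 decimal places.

rose bengal: 142 × (1/2)^(6.68/10) = 142 × (1/2)^0.668 ≈ 89.372 mg/L.
indocyanine green: 133 × (1/2)^(6.68/3.85) = 133 × (1/2)^1.7351 ≈ 39.953 mg/L.
Ratio ≈ 89.372 / 39.953 ≈ 2.2369.

2.24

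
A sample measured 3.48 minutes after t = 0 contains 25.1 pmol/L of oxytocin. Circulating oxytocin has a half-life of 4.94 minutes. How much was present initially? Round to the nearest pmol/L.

41 pmol/L

Number of half-lives elapsed: n = 3.48/4.94 ≈ 0.70445.
A₀ = A × 2^n = 25.1 × 2^0.70445 = 25.1 × 1.6295 ≈ 40.901 pmol/L.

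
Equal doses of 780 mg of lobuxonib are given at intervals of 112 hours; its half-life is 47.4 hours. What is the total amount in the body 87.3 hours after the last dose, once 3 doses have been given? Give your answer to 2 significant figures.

The 3 doses were given 311.3, 199.3, 87.3 hours ago.
Total = 780·(1/2)^(311.3/47.4) + 780·(1/2)^(199.3/47.4) + 780·(1/2)^(87.3/47.4)
      = 8.2239 + 42.303 + 217.6 ≈ 268.13 mg.

270 mg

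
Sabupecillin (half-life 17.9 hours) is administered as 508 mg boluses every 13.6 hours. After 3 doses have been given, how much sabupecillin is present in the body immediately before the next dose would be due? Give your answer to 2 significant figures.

580 mg

The 3 doses were given 40.8, 27.2, 13.6 hours ago.
Total = 508·(1/2)^(40.8/17.9) + 508·(1/2)^(27.2/17.9) + 508·(1/2)^(13.6/17.9)
      = 104.64 + 177.19 + 300.02 ≈ 581.85 mg.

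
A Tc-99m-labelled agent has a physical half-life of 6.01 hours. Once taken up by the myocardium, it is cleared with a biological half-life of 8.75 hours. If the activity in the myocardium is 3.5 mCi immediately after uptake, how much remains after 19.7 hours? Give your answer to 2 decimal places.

1/t_eff = 1/t_phys + 1/t_biol = 1/6.01 + 1/8.75 = 0.28068 per hour.
t_eff = 6.01 × 8.75 / (6.01 + 8.75) ≈ 3.5628 hours.
Remaining = 3.5 × (1/2)^(19.7/3.5628) = 3.5 × (1/2)^5.5293 ≈ 0.075785 mCi.

0.08 mCi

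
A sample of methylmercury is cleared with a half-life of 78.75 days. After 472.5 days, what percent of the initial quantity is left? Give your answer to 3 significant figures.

1.56%

n = 472.5/78.75 ≈ 6 half-lives.
Fraction remaining = (1/2)^6 ≈ 0.015625, i.e. 1.5625%.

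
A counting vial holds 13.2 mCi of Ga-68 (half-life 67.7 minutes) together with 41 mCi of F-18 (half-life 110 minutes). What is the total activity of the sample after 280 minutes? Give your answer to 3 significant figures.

7.77 mCi

Ga-68: 13.2 × (1/2)^(280/67.7) = 13.2 × (1/2)^4.1359 ≈ 0.75084 mCi.
F-18: 41 × (1/2)^(280/110) = 41 × (1/2)^2.5455 ≈ 7.023 mCi.
Total = 0.75084 + 7.023 ≈ 7.7739 mCi.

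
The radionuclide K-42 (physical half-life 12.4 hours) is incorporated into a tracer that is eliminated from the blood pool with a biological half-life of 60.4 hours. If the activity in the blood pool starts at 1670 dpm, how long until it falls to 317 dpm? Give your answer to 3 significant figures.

24.7 hours

1/t_eff = 1/t_phys + 1/t_biol = 1/12.4 + 1/60.4 = 0.097201 per hour.
t_eff = 12.4 × 60.4 / (12.4 + 60.4) ≈ 10.288 hours.
n = log₂(1670/317) ≈ 2.3973; t = 2.3973 × 10.288 ≈ 24.663 hours.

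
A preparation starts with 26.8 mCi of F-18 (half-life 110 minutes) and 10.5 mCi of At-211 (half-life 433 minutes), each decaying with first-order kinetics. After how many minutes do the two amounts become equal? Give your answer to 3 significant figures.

199 minutes

Set 26.8·(1/2)^(t/110) = 10.5·(1/2)^(t/433).
Taking log₂: log₂(26.8/10.5) = t·(1/110 − 1/433).
log₂(2.5524) = 1.3518; 1/110 − 1/433 = 0.0067814.
t = 1.3518 / 0.0067814 ≈ 199.34 minutes.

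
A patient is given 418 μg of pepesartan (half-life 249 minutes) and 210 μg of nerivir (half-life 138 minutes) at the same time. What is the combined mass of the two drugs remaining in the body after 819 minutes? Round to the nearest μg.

pepesartan: 418 × (1/2)^(819/249) = 418 × (1/2)^3.2892 ≈ 42.76 μg.
nerivir: 210 × (1/2)^(819/138) = 210 × (1/2)^5.9348 ≈ 3.433 μg.
Total = 42.76 + 3.433 ≈ 46.193 μg.

46 μg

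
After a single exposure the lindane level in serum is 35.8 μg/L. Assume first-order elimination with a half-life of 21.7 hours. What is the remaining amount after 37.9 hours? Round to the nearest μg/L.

Number of half-lives: n = 37.9/21.7 ≈ 1.7465.
Remaining = 35.8 × (1/2)^1.7465 = 35.8 × 0.29801 ≈ 10.669 μg/L.

11 μg/L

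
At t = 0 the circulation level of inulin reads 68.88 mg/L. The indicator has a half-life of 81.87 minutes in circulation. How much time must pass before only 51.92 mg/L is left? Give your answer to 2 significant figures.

Fraction remaining = 51.92/68.88 ≈ 0.75377.
n = log₂(68.88/51.92) = ln(1.3267)/ln 2 ≈ 0.40779 half-lives.
t = n × t½ = 0.40779 × 81.87 ≈ 33.386 minutes.

33 minutes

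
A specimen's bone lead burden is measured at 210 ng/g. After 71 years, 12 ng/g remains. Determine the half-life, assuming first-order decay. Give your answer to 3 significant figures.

A/A₀ = 12/210 ≈ 0.057143.
n = log₂(17.5) ≈ 4.1293 half-lives elapsed in 71 years.
t½ = 71/4.1293 ≈ 17.194 years.

17.2 years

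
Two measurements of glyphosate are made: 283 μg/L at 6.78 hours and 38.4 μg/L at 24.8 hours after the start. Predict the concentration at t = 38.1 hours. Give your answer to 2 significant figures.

Over Δt = 24.8 − 6.78 = 18.02 hours, the level fell by a factor of 283/38.4 ≈ 7.3698.
n = log₂(7.3698) ≈ 2.8816 half-lives, so t½ = 18.02/2.8816 ≈ 6.2534 hours.
From t = 24.8 to t = 38.1: 38.4 × (1/2)^((38.1−24.8)/6.2534) ≈ 8.792 μg/L.

8.8 μg/L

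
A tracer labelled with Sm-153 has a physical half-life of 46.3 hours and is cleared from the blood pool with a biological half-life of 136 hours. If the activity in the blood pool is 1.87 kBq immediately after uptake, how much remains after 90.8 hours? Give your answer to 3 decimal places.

1/t_eff = 1/t_phys + 1/t_biol = 1/46.3 + 1/136 = 0.028951 per hour.
t_eff = 46.3 × 136 / (46.3 + 136) ≈ 34.541 hours.
Remaining = 1.87 × (1/2)^(90.8/34.541) = 1.87 × (1/2)^2.6288 ≈ 0.30235 kBq.

0.302 kBq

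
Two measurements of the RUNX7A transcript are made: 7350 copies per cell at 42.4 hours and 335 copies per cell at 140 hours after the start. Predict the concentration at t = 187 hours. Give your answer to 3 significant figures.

Over Δt = 140 − 42.4 = 97.6 hours, the level fell by a factor of 7350/335 ≈ 21.94.
n = log₂(21.94) ≈ 4.4555 half-lives, so t½ = 97.6/4.4555 ≈ 21.905 hours.
From t = 140 to t = 187: 335 × (1/2)^((187−140)/21.905) ≈ 75.711 copies per cell.

75.7 copies per cell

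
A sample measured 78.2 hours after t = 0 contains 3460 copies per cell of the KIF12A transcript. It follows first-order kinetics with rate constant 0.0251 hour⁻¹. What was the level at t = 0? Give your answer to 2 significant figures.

25000 copies per cell

t½ = ln 2 / λ = 0.69315 / 0.0251 ≈ 27.615 hours.
Number of half-lives elapsed: n = 78.2/27.615 ≈ 2.8318.
A₀ = A × 2^n = 3460 × 2^2.8318 = 3460 × 7.1194 ≈ 24633 copies per cell.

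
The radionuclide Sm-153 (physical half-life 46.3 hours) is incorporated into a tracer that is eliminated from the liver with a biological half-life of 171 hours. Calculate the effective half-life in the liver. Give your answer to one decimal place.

36.4 hours

1/t_eff = 1/t_phys + 1/t_biol = 1/46.3 + 1/171 = 0.027446 per hour.
t_eff = 46.3 × 171 / (46.3 + 171) ≈ 36.435 hours.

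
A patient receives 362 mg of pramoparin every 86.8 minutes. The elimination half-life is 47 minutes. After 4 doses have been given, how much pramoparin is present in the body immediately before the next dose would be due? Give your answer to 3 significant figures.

139 mg

The 4 doses were given 347.2, 260.4, 173.6, 86.8 minutes ago.
Total = 362·(1/2)^(347.2/47) + 362·(1/2)^(260.4/47) + 362·(1/2)^(173.6/47) + 362·(1/2)^(86.8/47)
      = 2.1624 + 7.7781 + 27.978 + 100.64 ≈ 138.56 mg.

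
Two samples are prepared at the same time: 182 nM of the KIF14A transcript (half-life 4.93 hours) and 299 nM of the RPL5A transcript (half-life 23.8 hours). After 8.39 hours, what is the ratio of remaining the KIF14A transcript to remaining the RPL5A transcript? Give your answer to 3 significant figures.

KIF14A transcript: 182 × (1/2)^(8.39/4.93) = 182 × (1/2)^1.7018 ≈ 55.946 nM.
RPL5A transcript: 299 × (1/2)^(8.39/23.8) = 299 × (1/2)^0.35252 ≈ 234.18 nM.
Ratio ≈ 55.946 / 234.18 ≈ 0.2389.

0.239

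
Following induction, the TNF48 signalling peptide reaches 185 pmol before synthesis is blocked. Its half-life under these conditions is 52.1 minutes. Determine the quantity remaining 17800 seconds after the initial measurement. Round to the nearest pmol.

4 pmol

Convert the elapsed time: 17800 seconds = 296.667 minutes.
Number of half-lives: n = 296.667/52.1 ≈ 5.6942.
Remaining = 185 × (1/2)^5.6942 = 185 × 0.019314 ≈ 3.5732 pmol.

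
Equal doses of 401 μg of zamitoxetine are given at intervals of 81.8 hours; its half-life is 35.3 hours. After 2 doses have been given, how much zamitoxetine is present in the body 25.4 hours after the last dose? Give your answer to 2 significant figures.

The 2 doses were given 107.2, 25.4 hours ago.
Total = 401·(1/2)^(107.2/35.3) + 401·(1/2)^(25.4/35.3)
      = 48.862 + 243.52 ≈ 292.38 μg.

290 μg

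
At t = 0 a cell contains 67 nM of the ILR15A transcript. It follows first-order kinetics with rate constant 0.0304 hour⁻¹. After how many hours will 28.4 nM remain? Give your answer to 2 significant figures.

t½ = ln 2 / k = 0.69315 / 0.0304 ≈ 22.801 hours.
Fraction remaining = 28.4/67 ≈ 0.42388.
n = log₂(67/28.4) = ln(2.3592)/ln 2 ≈ 1.2383 half-lives.
t = n × t½ = 1.2383 × 22.801 ≈ 28.234 hours.

28 hours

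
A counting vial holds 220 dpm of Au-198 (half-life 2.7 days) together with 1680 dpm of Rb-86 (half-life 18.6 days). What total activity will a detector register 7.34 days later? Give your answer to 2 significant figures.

1300 dpm

Au-198: 220 × (1/2)^(7.34/2.7) = 220 × (1/2)^2.7185 ≈ 33.425 dpm.
Rb-86: 1680 × (1/2)^(7.34/18.6) = 1680 × (1/2)^0.39462 ≈ 1278 dpm.
Total = 33.425 + 1278 ≈ 1311.4 dpm.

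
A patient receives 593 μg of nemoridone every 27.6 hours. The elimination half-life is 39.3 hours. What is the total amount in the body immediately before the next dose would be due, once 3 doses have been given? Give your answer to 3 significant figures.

726 μg

The 3 doses were given 82.8, 55.2, 27.6 hours ago.
Total = 593·(1/2)^(82.8/39.3) + 593·(1/2)^(55.2/39.3) + 593·(1/2)^(27.6/39.3)
      = 137.67 + 223.99 + 364.46 ≈ 726.11 μg.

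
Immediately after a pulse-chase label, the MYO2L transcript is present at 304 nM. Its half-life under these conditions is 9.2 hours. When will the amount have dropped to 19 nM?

36.8 hours

19/304 = 1/16, so 4 half-lives have elapsed.
t = 4 × 9.2 = 36.8 hours.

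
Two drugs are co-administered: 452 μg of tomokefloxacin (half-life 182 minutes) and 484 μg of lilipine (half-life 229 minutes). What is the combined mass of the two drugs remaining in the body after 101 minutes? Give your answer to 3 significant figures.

664 μg

tomokefloxacin: 452 × (1/2)^(101/182) = 452 × (1/2)^0.55495 ≈ 307.67 μg.
lilipine: 484 × (1/2)^(101/229) = 484 × (1/2)^0.44105 ≈ 356.51 μg.
Total = 307.67 + 356.51 ≈ 664.18 μg.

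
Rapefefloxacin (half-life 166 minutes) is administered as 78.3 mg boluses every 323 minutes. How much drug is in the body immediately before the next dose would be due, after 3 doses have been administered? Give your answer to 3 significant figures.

27.0 mg

The 3 doses were given 969, 646, 323 minutes ago.
Total = 78.3·(1/2)^(969/166) + 78.3·(1/2)^(646/166) + 78.3·(1/2)^(323/166)
      = 1.3694 + 5.2757 + 20.325 ≈ 26.97 mg.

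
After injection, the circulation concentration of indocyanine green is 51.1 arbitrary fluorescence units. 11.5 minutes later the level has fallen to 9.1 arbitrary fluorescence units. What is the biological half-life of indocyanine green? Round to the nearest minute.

5 minutes

A/A₀ = 9.1/51.1 ≈ 0.17808.
n = log₂(5.6154) ≈ 2.4894 half-lives elapsed in 11.5 minutes.
t½ = 11.5/2.4894 ≈ 4.6196 minutes.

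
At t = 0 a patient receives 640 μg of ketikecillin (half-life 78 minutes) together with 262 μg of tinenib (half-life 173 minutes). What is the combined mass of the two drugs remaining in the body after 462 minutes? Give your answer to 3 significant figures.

ketikecillin: 640 × (1/2)^(462/78) = 640 × (1/2)^5.9231 ≈ 10.548 μg.
tinenib: 262 × (1/2)^(462/173) = 262 × (1/2)^2.6705 ≈ 41.152 μg.
Total = 10.548 + 41.152 ≈ 51.7 μg.

51.7 μg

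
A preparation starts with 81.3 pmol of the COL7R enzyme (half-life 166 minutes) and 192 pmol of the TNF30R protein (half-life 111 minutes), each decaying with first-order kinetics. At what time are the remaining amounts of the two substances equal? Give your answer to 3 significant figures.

Set 81.3·(1/2)^(t/166) = 192·(1/2)^(t/111).
Taking log₂: log₂(81.3/192) = t·(1/166 − 1/111).
log₂(0.42344) = -1.2398; 1/166 − 1/111 = -0.0029849.
t = -1.2398 / -0.0029849 ≈ 415.35 minutes.

415 minutes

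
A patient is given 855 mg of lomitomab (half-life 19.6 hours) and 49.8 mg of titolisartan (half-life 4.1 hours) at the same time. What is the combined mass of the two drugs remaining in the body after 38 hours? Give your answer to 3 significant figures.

223 mg

lomitomab: 855 × (1/2)^(38/19.6) = 855 × (1/2)^1.9388 ≈ 223.02 mg.
titolisartan: 49.8 × (1/2)^(38/4.1) = 49.8 × (1/2)^9.2683 ≈ 0.08076 mg.
Total = 223.02 + 0.08076 ≈ 223.1 mg.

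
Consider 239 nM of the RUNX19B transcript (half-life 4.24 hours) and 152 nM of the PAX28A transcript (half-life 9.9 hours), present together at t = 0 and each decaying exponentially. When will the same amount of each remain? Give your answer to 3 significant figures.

Set 239·(1/2)^(t/4.24) = 152·(1/2)^(t/9.9).
Taking log₂: log₂(239/152) = t·(1/4.24 − 1/9.9).
log₂(1.5724) = 0.65294; 1/4.24 − 1/9.9 = 0.13484.
t = 0.65294 / 0.13484 ≈ 4.8424 hours.

4.84 hours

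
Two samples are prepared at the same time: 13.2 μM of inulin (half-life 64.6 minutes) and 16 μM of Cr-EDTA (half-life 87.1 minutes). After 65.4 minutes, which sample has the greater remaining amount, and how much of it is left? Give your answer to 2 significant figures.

Cr-EDTA, 9.5 μM

inulin: 13.2 × (1/2)^1.0124 ≈ 6.5436 μM.
Cr-EDTA: 16 × (1/2)^0.75086 ≈ 9.508 μM.
Cr-EDTA has more remaining, at ≈ 9.508 μM.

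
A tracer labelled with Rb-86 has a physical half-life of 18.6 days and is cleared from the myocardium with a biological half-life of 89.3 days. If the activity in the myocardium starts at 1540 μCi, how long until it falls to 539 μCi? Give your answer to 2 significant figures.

1/t_eff = 1/t_phys + 1/t_biol = 1/18.6 + 1/89.3 = 0.064962 per day.
t_eff = 18.6 × 89.3 / (18.6 + 89.3) ≈ 15.394 days.
n = log₂(1540/539) ≈ 1.5146; t = 1.5146 × 15.394 ≈ 23.315 days.

23 days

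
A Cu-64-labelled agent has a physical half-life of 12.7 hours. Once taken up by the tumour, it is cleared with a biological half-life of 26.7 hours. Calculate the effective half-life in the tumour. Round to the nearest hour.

9 hours

1/t_eff = 1/t_phys + 1/t_biol = 1/12.7 + 1/26.7 = 0.11619 per hour.
t_eff = 12.7 × 26.7 / (12.7 + 26.7) ≈ 8.6063 hours.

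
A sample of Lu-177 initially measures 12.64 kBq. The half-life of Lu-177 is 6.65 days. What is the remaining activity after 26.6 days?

0.79 kBq

Elapsed time is 4 half-lives (26.6/6.65).
Each half-life halves the amount: 12.64 × (1/2)^4 = 12.64/16 = 0.79 kBq.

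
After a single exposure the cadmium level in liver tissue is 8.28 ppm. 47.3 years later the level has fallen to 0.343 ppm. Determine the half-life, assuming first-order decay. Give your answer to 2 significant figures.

A/A₀ = 0.343/8.28 ≈ 0.041425.
n = log₂(24.14) ≈ 4.5934 half-lives elapsed in 47.3 years.
t½ = 47.3/4.5934 ≈ 10.297 years.

10 years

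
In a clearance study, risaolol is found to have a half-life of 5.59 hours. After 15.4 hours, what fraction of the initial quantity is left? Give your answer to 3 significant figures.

n = 15.4/5.59 ≈ 2.7549 half-lives.
Fraction remaining = (1/2)^2.7549 ≈ 0.14814.

0.148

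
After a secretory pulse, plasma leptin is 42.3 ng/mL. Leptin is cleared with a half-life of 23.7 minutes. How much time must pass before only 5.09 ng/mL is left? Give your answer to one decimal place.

72.4 minutes

Fraction remaining = 5.09/42.3 ≈ 0.12033.
n = log₂(42.3/5.09) = ln(8.3104)/ln 2 ≈ 3.0549 half-lives.
t = n × t½ = 3.0549 × 23.7 ≈ 72.402 minutes.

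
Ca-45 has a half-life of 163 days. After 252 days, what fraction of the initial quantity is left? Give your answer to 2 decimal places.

n = 252/163 ≈ 1.546 half-lives.
Fraction remaining = (1/2)^1.546 ≈ 0.34246.

0.34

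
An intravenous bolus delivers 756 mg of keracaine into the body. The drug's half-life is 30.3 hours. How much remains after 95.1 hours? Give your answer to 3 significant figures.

85.8 mg

Number of half-lives: n = 95.1/30.3 ≈ 3.1386.
Remaining = 756 × (1/2)^3.1386 = 756 × 0.11355 ≈ 85.843 mg.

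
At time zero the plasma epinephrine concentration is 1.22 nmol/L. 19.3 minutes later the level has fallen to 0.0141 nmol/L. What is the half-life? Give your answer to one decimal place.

3.0 minutes

A/A₀ = 0.0141/1.22 ≈ 0.011557.
n = log₂(86.525) ≈ 6.435 half-lives elapsed in 19.3 minutes.
t½ = 19.3/6.435 ≈ 2.9992 minutes.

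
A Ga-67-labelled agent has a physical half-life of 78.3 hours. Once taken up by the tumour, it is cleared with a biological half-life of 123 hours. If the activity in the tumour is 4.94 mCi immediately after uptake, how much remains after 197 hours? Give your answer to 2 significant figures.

1/t_eff = 1/t_phys + 1/t_biol = 1/78.3 + 1/123 = 0.020901 per hour.
t_eff = 78.3 × 123 / (78.3 + 123) ≈ 47.844 hours.
Remaining = 4.94 × (1/2)^(197/47.844) = 4.94 × (1/2)^4.1176 ≈ 0.28458 mCi.

0.28 mCi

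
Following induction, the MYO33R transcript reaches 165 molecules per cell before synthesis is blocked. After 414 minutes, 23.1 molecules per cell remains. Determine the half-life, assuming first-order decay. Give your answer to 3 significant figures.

146 minutes

A/A₀ = 23.1/165 ≈ 0.14.
n = log₂(7.1429) ≈ 2.8365 half-lives elapsed in 414 minutes.
t½ = 414/2.8365 ≈ 145.95 minutes.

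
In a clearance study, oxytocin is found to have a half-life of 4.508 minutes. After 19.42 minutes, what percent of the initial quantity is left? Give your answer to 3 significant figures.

n = 19.42/4.508 ≈ 4.3079 half-lives.
Fraction remaining = (1/2)^4.3079 ≈ 0.050489, i.e. 5.0489%.

5.05%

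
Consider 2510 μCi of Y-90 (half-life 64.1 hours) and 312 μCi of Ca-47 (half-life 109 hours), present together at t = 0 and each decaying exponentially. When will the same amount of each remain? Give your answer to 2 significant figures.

470 hours

Set 2510·(1/2)^(t/64.1) = 312·(1/2)^(t/109).
Taking log₂: log₂(2510/312) = t·(1/64.1 − 1/109).
log₂(8.0449) = 3.0081; 1/64.1 − 1/109 = 0.0064263.
t = 3.0081 / 0.0064263 ≈ 468.09 hours.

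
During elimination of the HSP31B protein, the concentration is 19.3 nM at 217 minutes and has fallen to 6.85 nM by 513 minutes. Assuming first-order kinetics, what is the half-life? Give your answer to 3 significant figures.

Over Δt = 513 − 217 = 296 minutes, the level fell by a factor of 19.3/6.85 ≈ 2.8175.
n = log₂(2.8175) ≈ 1.4944 half-lives, so t½ = 296/1.4944 ≈ 198.07 minutes.

198 minutes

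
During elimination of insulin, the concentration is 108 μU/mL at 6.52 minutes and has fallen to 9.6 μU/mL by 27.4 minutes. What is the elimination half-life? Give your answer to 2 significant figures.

Over Δt = 27.4 − 6.52 = 20.88 minutes, the level fell by a factor of 108/9.6 ≈ 11.25.
n = log₂(11.25) ≈ 3.4919 half-lives, so t½ = 20.88/3.4919 ≈ 5.9796 minutes.

6.0 minutes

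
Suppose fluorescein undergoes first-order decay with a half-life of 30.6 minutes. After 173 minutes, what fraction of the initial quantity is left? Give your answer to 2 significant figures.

n = 173/30.6 ≈ 5.6536 half-lives.
Fraction remaining = (1/2)^5.6536 ≈ 0.019865.

0.020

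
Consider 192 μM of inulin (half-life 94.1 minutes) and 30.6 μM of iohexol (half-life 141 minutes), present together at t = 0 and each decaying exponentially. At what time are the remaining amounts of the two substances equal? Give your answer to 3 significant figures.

750 minutes

Set 192·(1/2)^(t/94.1) = 30.6·(1/2)^(t/141).
Taking log₂: log₂(192/30.6) = t·(1/94.1 − 1/141).
log₂(6.2745) = 2.6495; 1/94.1 − 1/141 = 0.0035348.
t = 2.6495 / 0.0035348 ≈ 749.55 minutes.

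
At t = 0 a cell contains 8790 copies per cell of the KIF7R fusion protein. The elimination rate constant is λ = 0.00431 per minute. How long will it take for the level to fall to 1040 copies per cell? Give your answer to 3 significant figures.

495 minutes

t½ = ln 2 / λ = 0.69315 / 0.00431 ≈ 160.82 minutes.
Fraction remaining = 1040/8790 ≈ 0.11832.
n = log₂(8790/1040) = ln(8.4519)/ln 2 ≈ 3.0793 half-lives.
t = n × t½ = 3.0793 × 160.82 ≈ 495.22 minutes.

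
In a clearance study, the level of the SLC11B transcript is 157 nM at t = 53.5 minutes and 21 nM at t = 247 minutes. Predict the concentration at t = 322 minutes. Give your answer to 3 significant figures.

Over Δt = 247 − 53.5 = 193.5 minutes, the level fell by a factor of 157/21 ≈ 7.4762.
n = log₂(7.4762) ≈ 2.9023 half-lives, so t½ = 193.5/2.9023 ≈ 66.671 minutes.
From t = 247 to t = 322: 21 × (1/2)^((322−247)/66.671) ≈ 9.6291 nM.

9.63 nM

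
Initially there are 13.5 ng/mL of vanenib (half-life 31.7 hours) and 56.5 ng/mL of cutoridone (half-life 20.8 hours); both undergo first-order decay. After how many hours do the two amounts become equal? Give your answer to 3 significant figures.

Set 13.5·(1/2)^(t/31.7) = 56.5·(1/2)^(t/20.8).
Taking log₂: log₂(13.5/56.5) = t·(1/31.7 − 1/20.8).
log₂(0.23894) = -2.0653; 1/31.7 − 1/20.8 = -0.016531.
t = -2.0653 / -0.016531 ≈ 124.93 hours.

125 hours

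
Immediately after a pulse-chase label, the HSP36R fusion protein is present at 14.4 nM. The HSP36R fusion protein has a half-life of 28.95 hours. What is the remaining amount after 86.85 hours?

Elapsed time is 3 half-lives (86.85/28.95).
Each half-life halves the amount: 14.4 × (1/2)^3 = 14.4/8 = 1.8 nM.

1.8 nM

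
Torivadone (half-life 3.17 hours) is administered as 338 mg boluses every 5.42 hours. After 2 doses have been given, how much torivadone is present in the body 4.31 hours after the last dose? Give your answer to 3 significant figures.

The 2 doses were given 9.73, 4.31 hours ago.
Total = 338·(1/2)^(9.73/3.17) + 338·(1/2)^(4.31/3.17)
      = 40.266 + 131.71 ≈ 171.98 mg.

172 mg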